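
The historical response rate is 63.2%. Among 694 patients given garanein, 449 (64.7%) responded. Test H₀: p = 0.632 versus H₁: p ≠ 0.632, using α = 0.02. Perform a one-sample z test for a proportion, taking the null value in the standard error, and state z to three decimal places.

p̂ = 449/694 ≈ 0.64697.
Under H₀, SE = √(0.632·0.368/694) = √(0.000335124) = 0.01831.
z = (0.64697 − 0.632)/0.01831 = 0.01497/0.01831 = 0.818.
Two-sided p-value ≈ 2·Φ(−0.818) = 0.4134; since p > α = 0.02, fail to reject H₀.

z = 0.818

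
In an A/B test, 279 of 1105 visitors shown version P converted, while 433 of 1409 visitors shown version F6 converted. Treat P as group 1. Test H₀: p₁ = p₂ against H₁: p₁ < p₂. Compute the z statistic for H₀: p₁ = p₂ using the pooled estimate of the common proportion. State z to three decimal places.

p̂₁ = 279/1105 = 0.252489, p̂₂ = 433/1409 = 0.307310.
Pooled p̂ = (279+433)/(1105+1409) = 712/2514 = 0.283214.
SE = √(0.203004 × 0.0016147) = 0.018105.
z = (0.252489 − 0.307310)/0.018105 = -0.054821/0.018105 = -3.028.
p-value = P(Z < -3.028) ≈ 0.0012.

z = -3.028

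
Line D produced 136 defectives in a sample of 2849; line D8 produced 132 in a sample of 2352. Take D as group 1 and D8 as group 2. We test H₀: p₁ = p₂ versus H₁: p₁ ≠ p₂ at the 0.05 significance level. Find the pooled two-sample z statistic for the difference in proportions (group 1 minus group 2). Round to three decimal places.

p̂₁ = 136/2849 = 0.047736, p̂₂ = 132/2352 = 0.056122.
Pooled p̂ = (136+132)/(2849+2352) = 268/5201 = 0.051529.
SE = √(0.0488734 × 0.00077617) = 0.006159.
z = (0.047736 − 0.056122)/0.006159 = -0.008386/0.006159 = -1.362.
p-value = 2·P(Z > 1.362) ≈ 0.1733, so at α = 0.05 we fail to reject H₀.

z = -1.362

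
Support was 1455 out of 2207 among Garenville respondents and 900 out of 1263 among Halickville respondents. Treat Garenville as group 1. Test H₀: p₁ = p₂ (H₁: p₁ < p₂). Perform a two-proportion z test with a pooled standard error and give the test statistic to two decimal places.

z = -3.24

p̂₁ = 1455/2207 = 0.65927, p̂₂ = 900/1263 = 0.71259.
Pooled p̂ = (1455+900)/(2207+1263) = 2355/3470 = 0.67867.
SE = √(0.218075 × 0.00124487) = 0.01648.
z = (0.65927 − 0.71259)/0.01648 = -0.05332/0.01648 = -3.24.
p-value = P(Z < -3.236) ≈ 0.0006.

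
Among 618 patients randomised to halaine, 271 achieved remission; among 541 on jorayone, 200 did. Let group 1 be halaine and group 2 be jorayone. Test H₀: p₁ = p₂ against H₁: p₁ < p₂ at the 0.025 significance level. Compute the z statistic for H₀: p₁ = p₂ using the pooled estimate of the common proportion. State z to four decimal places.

p̂₁ = 271/618 ≈ 0.438511, p̂₂ = 200/541 ≈ 0.369686.
Pooled p̂ = (271+200)/(618+541) = 471/1159 = 0.406385.
SE = √(p̂(1−p̂)(1/n₁+1/n₂)) = √(0.406385·0.593615·0.00346655) = √(0.000836258) = 0.028918.
z = (0.438511 − 0.369686)/0.028918 = 0.068825/0.028918 = 2.3800.
p-value = P(Z < 2.380) ≈ 0.9913. With α = 0.025, fail to reject H₀.

z = 2.3800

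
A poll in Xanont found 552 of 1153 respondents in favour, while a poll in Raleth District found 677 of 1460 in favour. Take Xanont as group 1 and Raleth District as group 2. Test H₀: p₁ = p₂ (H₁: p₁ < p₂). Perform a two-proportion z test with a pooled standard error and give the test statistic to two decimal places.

z = 0.77

p̂₁ = 552/1153 ≈ 0.4788, p̂₂ = 677/1460 ≈ 0.4637.
Pooled p̂ = (552+677)/(1153+1460) = 1229/2613 = 0.4703.
SE = √(0.24912 × 0.00155223) = 0.0197.
z = (0.4788 − 0.4637)/0.0197 = 0.0151/0.0197 = 0.77.
p-value = P(Z < 0.765) ≈ 0.7780.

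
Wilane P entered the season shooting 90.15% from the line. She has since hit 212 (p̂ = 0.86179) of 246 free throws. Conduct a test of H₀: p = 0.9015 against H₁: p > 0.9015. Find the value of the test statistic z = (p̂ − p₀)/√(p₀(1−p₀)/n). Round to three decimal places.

p̂ = 212/246 ≈ 0.86179.
SE = √(p₀(1−p₀)/n) = √(0.088798/246) = 0.01900.
z = (0.86179 − 0.9015)/0.01900 = -0.03971/0.01900 = -2.090.
p-value = P(Z > -2.090) ≈ 0.9817.

z = -2.090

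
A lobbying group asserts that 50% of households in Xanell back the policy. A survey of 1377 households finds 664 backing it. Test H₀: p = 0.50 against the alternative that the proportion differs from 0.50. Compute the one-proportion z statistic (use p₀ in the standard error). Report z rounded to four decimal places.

z = -1.3205

p̂ = 664/1377 ≈ 0.482208.
Under H₀, SE = √(0.5·0.5/1377) = √(0.000181554) = 0.013474.
z = (0.482208 − 0.5)/0.013474 = -0.017792/0.013474 = -1.3205.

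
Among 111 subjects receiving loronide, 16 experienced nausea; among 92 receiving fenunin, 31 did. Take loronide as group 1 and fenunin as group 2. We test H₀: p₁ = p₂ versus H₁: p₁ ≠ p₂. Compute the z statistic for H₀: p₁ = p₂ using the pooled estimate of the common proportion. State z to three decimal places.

p̂₁ = 16/111 = 0.14414, p̂₂ = 31/92 = 0.33696.
Pooled p̂ = (16+31)/(111+92) = 47/203 = 0.23153.
SE = √(0.177922 × 0.0198786) = 0.05947.
z = (0.14414 − 0.33696)/0.05947 = -0.19282/0.05947 = -3.242.
Two-sided p-value ≈ 2·Φ(−3.242) = 0.0012.

z = -3.242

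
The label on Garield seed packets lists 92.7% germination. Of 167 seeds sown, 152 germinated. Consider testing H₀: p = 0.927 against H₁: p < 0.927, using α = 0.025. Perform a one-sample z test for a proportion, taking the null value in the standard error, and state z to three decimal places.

z = -0.836

p̂ = 152/167 ≈ 0.91018.
Standard error under H₀: √(0.927×0.073/167) = 0.02013.
z = (0.91018 − 0.927)/0.02013 = -0.01682/0.02013 = -0.836.
p-value = P(Z < -0.836) ≈ 0.2017, so at α = 0.025 we fail to reject H₀.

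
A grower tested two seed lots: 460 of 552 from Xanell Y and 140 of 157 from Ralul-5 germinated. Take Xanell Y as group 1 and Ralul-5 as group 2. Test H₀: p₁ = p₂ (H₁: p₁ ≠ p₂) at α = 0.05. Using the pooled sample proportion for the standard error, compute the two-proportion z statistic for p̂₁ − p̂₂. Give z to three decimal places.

z = -1.790

p̂₁ = 460/552 ≈ 0.83333, p̂₂ = 140/157 ≈ 0.89172.
Pooled p̂ = (460+140)/(552+157) = 600/709 = 0.84626.
SE = √(0.130102 × 0.00818102) = 0.03262.
z = (0.83333 − 0.89172)/0.03262 = -0.05839/0.03262 = -1.790.
Two-sided p-value ≈ 2·Φ(−1.790) = 0.0735; since p > α = 0.05, fail to reject H₀.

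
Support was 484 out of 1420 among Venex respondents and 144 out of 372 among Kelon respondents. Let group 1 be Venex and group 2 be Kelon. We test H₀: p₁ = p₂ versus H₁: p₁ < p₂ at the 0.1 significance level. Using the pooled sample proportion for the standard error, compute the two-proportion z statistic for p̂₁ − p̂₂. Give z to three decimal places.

p̂₁ = 484/1420 = 0.34085, p̂₂ = 144/372 = 0.38710.
Pooled p̂ = (484+144)/(1420+372) = 628/1792 = 0.35045.
SE = √(0.227634 × 0.0033924) = 0.02779.
z = (0.34085 − 0.38710)/0.02779 = -0.04625/0.02779 = -1.664.
p-value = P(Z < -1.664) ≈ 0.0480, so at α = 0.1 we reject H₀.

z = -1.664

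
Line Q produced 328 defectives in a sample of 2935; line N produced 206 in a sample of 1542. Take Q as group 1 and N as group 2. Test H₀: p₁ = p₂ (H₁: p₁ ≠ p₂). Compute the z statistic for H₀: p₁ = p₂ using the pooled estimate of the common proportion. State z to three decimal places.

p̂₁ = 328/2935 = 0.111755, p̂₂ = 206/1542 = 0.133593.
Pooled p̂ = (328+206)/(2935+1542) = 534/4477 = 0.119276.
SE = √(p̂(1−p̂)(1/n₁+1/n₂)) = √(0.119276·0.880724·0.000989224) = √(0.000103917) = 0.010194.
z = (0.111755 − 0.133593)/0.010194 = -0.021838/0.010194 = -2.142.
p-value = 2·P(Z > 2.142) ≈ 0.0322.

z = -2.142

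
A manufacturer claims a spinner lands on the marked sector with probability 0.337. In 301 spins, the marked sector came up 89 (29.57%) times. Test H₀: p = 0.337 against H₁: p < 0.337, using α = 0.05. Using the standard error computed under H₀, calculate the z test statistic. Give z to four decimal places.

z = -1.5166

p̂ = 89/301 ≈ 0.295681.
SE = √(p₀(1−p₀)/n) = √(0.22343/301) = 0.027245.
z = (0.295681 − 0.337)/0.027245 = -0.041319/0.027245 = -1.5166.
p-value = P(Z < -1.517) ≈ 0.0647; since p > α = 0.05, fail to reject H₀.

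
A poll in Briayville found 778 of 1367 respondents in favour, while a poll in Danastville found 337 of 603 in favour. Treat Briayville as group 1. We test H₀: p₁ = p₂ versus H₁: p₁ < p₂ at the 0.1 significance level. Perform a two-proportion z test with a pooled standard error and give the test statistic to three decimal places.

z = 0.423

p̂₁ = 778/1367 = 0.56913, p̂₂ = 337/603 = 0.55887.
Pooled p̂ = (778+337)/(1367+603) = 1115/1970 = 0.56599.
SE = √(p̂(1−p̂)(1/n₁+1/n₂)) = √(0.56599·0.43401·0.0023899) = √(0.000587069) = 0.02423.
z = (0.56913 − 0.55887)/0.02423 = 0.01026/0.02423 = 0.423.
p-value = P(Z < 0.423) ≈ 0.6640. With α = 0.1, fail to reject H₀.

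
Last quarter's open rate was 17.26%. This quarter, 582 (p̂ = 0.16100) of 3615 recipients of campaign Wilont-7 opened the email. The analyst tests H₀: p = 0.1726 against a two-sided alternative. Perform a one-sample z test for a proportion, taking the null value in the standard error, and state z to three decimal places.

p̂ = 582/3615 = 0.160996.
Under H₀, SE = √(0.1726·0.8274/3615) = √(3.95046e-05) = 0.006285.
z = (0.160996 − 0.1726)/0.006285 = -0.011604/0.006285 = -1.846.

z = -1.846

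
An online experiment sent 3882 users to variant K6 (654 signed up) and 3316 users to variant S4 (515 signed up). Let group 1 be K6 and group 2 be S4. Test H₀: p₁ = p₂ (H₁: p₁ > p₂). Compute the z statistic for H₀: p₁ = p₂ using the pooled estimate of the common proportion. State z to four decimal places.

p̂₁ = 654/3882 ≈ 0.168470, p̂₂ = 515/3316 ≈ 0.155308.
Pooled p̂ = (654+515)/(3882+3316) = 1169/7198 = 0.162406.
SE = √(0.13603 × 0.000559167) = 0.008721.
z = (0.168470 − 0.155308)/0.008721 = 0.013162/0.008721 = 1.5092.

z = 1.5092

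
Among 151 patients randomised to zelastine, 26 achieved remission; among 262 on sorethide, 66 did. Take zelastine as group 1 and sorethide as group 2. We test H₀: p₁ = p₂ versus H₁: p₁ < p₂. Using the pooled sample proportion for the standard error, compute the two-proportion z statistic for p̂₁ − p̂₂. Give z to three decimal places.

z = -1.875

p̂₁ = 26/151 = 0.17219, p̂₂ = 66/262 = 0.25191.
Pooled p̂ = (26+66)/(151+262) = 92/413 = 0.22276.
SE = √(0.173138 × 0.0104393) = 0.04251.
z = (0.17219 − 0.25191)/0.04251 = -0.07972/0.04251 = -1.875.
p-value = P(Z < -1.875) ≈ 0.0304.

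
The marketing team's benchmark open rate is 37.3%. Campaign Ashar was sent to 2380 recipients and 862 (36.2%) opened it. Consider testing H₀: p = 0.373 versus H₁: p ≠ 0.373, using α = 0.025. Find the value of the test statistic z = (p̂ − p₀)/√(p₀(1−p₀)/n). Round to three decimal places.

p̂ = 862/2380 = 0.362185.
Standard error under H₀: √(0.373×0.627/2380) = 0.009913.
z = (0.362185 − 0.373)/0.009913 = -0.010815/0.009913 = -1.091.
p-value = 2·P(Z > 1.091) ≈ 0.2753. With α = 0.025, fail to reject H₀.

z = -1.091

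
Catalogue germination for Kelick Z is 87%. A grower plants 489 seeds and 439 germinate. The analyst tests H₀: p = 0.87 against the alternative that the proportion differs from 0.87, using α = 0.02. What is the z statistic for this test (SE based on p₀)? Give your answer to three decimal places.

z = 1.825

p̂ = 439/489 ≈ 0.897751.
Standard error under H₀: √(0.87×0.13/489) = 0.015208.
z = (0.897751 − 0.87)/0.015208 = 0.027751/0.015208 = 1.825.
Two-sided p-value ≈ 2·Φ(−1.825) = 0.0680. With α = 0.02, fail to reject H₀.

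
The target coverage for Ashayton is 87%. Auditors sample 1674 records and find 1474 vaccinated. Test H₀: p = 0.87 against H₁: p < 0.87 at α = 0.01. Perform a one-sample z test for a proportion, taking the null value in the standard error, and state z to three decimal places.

z = 1.281

p̂ = 1474/1674 = 0.88053.
Standard error under H₀: √(0.87×0.13/1674) = 0.00822.
z = (0.88053 − 0.87)/0.00822 = 0.01053/0.00822 = 1.281.
p-value = P(Z < 1.281) ≈ 0.8998, so at α = 0.01 we fail to reject H₀.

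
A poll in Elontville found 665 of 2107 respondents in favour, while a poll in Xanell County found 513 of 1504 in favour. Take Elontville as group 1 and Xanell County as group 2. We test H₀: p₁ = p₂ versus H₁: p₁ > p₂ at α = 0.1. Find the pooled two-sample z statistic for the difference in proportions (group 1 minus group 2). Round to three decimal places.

z = -1.610

p̂₁ = 665/2107 = 0.31561, p̂₂ = 513/1504 = 0.34109.
Pooled p̂ = (665+513)/(2107+1504) = 1178/3611 = 0.32623.
SE = √(0.219802 × 0.0011395) = 0.01583.
z = (0.31561 − 0.34109)/0.01583 = -0.02548/0.01583 = -1.610.
p-value = P(Z > -1.610) ≈ 0.9463. With α = 0.1, fail to reject H₀.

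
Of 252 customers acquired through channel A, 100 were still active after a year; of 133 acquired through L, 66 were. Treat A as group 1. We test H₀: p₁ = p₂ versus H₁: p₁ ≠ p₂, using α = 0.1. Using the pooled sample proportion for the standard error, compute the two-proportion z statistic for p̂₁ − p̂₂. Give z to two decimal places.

z = -1.87

p̂₁ = 100/252 = 0.3968, p̂₂ = 66/133 = 0.4962.
Pooled p̂ = (100+66)/(252+133) = 166/385 = 0.4312.
SE = √(p̂(1−p̂)(1/n₁+1/n₂)) = √(0.4312·0.5688·0.0114871) = √(0.00281734) = 0.0531.
z = (0.3968 − 0.4962)/0.0531 = -0.0994/0.0531 = -1.87.
Two-sided p-value ≈ 2·Φ(−1.873) = 0.0611, so at α = 0.1 we reject H₀.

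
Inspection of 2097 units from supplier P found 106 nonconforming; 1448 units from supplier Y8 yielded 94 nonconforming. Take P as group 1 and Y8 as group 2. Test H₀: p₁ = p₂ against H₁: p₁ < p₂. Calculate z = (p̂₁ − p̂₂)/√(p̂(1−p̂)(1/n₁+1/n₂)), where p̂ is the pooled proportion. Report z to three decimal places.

p̂₁ = 106/2097 = 0.050548, p̂₂ = 94/1448 = 0.064917.
Pooled p̂ = (106+94)/(2097+1448) = 200/3545 = 0.056417.
SE = √(p̂(1−p̂)(1/n₁+1/n₂)) = √(0.056417·0.943583·0.00116748) = √(6.21503e-05) = 0.007884.
z = (0.050548 − 0.064917)/0.007884 = -0.014369/0.007884 = -1.823.

z = -1.823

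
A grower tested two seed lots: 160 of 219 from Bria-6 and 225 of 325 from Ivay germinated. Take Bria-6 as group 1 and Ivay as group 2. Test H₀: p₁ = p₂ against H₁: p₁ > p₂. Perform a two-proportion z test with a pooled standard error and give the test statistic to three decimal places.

z = 0.963

p̂₁ = 160/219 ≈ 0.73059, p̂₂ = 225/325 ≈ 0.69231.
Pooled p̂ = (160+225)/(219+325) = 385/544 = 0.70772.
SE = √(0.206852 × 0.00764313) = 0.03976.
z = (0.73059 − 0.69231)/0.03976 = 0.03828/0.03976 = 0.963.
p-value = P(Z > 0.963) ≈ 0.1678.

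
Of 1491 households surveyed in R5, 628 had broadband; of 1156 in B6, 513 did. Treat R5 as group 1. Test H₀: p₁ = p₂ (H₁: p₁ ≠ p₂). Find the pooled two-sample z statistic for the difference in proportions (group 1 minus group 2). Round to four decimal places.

z = -1.1634

p̂₁ = 628/1491 = 0.421194, p̂₂ = 513/1156 = 0.443772.
Pooled p̂ = (628+513)/(1491+1156) = 1141/2647 = 0.431054.
SE = √(p̂(1−p̂)(1/n₁+1/n₂)) = √(0.431054·0.568946·0.00153574) = √(0.000376635) = 0.019407.
z = (0.421194 − 0.443772)/0.019407 = -0.022578/0.019407 = -1.1634.
p-value = 2·P(Z > 1.163) ≈ 0.2447.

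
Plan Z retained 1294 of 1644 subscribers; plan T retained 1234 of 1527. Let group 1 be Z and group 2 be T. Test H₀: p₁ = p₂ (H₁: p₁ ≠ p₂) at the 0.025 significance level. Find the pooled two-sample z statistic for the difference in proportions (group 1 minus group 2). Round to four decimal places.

p̂₁ = 1294/1644 = 0.7871046, p̂₂ = 1234/1527 = 0.8081205.
Pooled p̂ = (1294+1234)/(1644+1527) = 2528/3171 = 0.7972249.
SE = √(p̂(1−p̂)(1/n₁+1/n₂)) = √(0.7972249·0.2027751·0.00126315) = √(0.000204198) = 0.0142898.
z = (0.7871046 − 0.8081205)/0.0142898 = -0.0210159/0.0142898 = -1.4707.
p-value = 2·P(Z > 1.471) ≈ 0.1414, so at α = 0.025 we fail to reject H₀.

z = -1.4707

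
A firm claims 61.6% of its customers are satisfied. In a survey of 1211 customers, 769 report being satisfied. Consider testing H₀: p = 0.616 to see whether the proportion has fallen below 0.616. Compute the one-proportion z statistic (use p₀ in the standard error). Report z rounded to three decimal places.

z = 1.360

p̂ = 769/1211 ≈ 0.63501.
Under H₀, SE = √(0.616·0.384/1211) = √(0.000195329) = 0.01398.
z = (0.63501 − 0.616)/0.01398 = 0.01901/0.01398 = 1.360.
p-value = P(Z < 1.360) ≈ 0.9131.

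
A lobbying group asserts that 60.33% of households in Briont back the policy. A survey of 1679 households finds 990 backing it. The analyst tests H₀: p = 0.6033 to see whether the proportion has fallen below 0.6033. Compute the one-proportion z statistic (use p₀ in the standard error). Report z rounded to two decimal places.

p̂ = 990/1679 = 0.58964.
Standard error under H₀: √(0.6033×0.3967/1679) = 0.01194.
z = (0.58964 − 0.6033)/0.01194 = -0.01366/0.01194 = -1.14.
p-value = P(Z < -1.144) ≈ 0.1262.

z = -1.14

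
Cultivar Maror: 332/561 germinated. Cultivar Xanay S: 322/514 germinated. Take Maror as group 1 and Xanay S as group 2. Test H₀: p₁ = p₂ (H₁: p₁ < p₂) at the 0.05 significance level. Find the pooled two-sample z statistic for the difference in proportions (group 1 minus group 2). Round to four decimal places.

p̂₁ = 332/561 ≈ 0.591800, p̂₂ = 322/514 ≈ 0.626459.
Pooled p̂ = (332+322)/(561+514) = 654/1075 = 0.608372.
SE = √(p̂(1−p̂)(1/n₁+1/n₂)) = √(0.608372·0.391628·0.00372806) = √(0.00088823) = 0.029803.
z = (0.591800 − 0.626459)/0.029803 = -0.034659/0.029803 = -1.1629.
p-value = P(Z < -1.163) ≈ 0.1224, so at α = 0.05 we fail to reject H₀.

z = -1.1629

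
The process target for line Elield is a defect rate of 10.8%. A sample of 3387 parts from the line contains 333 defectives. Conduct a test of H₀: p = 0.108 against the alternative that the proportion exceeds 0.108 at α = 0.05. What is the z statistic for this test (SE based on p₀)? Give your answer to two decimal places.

z = -1.82

p̂ = 333/3387 = 0.09832.
SE = √(p₀(1−p₀)/n) = √(0.096336/3387) = 0.00533.
z = (0.09832 − 0.108)/0.00533 = -0.00968/0.00533 = -1.82.
p-value = P(Z > -1.816) ≈ 0.9653, so at α = 0.05 we fail to reject H₀.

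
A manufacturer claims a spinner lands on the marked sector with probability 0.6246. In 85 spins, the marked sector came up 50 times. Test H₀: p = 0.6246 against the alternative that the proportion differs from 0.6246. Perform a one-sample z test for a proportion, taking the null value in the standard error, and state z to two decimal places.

p̂ = 50/85 ≈ 0.5882.
Under H₀, SE = √(0.6246·0.3754/85) = √(0.00275853) = 0.0525.
z = (0.5882 − 0.6246)/0.0525 = -0.0364/0.0525 = -0.69.

z = -0.69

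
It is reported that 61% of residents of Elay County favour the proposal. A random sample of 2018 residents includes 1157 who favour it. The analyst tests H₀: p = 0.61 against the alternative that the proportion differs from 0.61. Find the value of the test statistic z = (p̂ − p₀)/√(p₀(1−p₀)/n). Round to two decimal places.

z = -3.38

p̂ = 1157/2018 = 0.57334.
Standard error under H₀: √(0.61×0.39/2018) = 0.01086.
z = (0.57334 − 0.61)/0.01086 = -0.03666/0.01086 = -3.38.
Two-sided p-value ≈ 2·Φ(−3.376) = 0.0007.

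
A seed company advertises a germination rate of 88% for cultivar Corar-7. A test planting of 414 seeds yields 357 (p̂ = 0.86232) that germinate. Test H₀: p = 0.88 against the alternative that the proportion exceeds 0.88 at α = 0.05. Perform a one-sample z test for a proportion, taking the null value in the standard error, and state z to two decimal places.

p̂ = 357/414 = 0.8623.
SE = √(p₀(1−p₀)/n) = √(0.1056/414) = 0.0160.
z = (0.8623 − 0.88)/0.0160 = -0.0177/0.0160 = -1.11.
p-value = P(Z > -1.107) ≈ 0.8659. With α = 0.05, fail to reject H₀.

z = -1.11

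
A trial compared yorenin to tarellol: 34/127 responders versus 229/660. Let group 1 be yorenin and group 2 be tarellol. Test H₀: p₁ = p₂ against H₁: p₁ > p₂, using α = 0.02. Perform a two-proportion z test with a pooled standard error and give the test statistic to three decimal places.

z = -1.734

p̂₁ = 34/127 ≈ 0.26772, p̂₂ = 229/660 ≈ 0.34697.
Pooled p̂ = (34+229)/(127+660) = 263/787 = 0.33418.
SE = √(p̂(1−p̂)(1/n₁+1/n₂)) = √(0.33418·0.66582·0.00938917) = √(0.00208913) = 0.04571.
z = (0.26772 − 0.34697)/0.04571 = -0.07925/0.04571 = -1.734.
p-value = P(Z > -1.734) ≈ 0.9585; since p > α = 0.02, fail to reject H₀.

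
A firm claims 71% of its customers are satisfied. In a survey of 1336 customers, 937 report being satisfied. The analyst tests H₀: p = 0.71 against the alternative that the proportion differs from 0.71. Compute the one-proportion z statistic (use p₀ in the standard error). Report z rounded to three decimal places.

z = -0.697

p̂ = 937/1336 ≈ 0.70135.
SE = √(p₀(1−p₀)/n) = √(0.2059/1336) = 0.01241.
z = (0.70135 − 0.71)/0.01241 = -0.00865/0.01241 = -0.697.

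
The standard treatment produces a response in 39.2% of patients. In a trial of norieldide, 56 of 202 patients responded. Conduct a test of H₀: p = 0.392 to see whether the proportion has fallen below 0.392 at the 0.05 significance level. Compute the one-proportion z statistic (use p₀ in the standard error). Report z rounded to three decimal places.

z = -3.341

p̂ = 56/202 = 0.27723.
Standard error under H₀: √(0.392×0.608/202) = 0.03435.
z = (0.27723 − 0.392)/0.03435 = -0.11477/0.03435 = -3.341.
p-value = P(Z < -3.341) ≈ 0.0004; since p < α = 0.05, reject H₀.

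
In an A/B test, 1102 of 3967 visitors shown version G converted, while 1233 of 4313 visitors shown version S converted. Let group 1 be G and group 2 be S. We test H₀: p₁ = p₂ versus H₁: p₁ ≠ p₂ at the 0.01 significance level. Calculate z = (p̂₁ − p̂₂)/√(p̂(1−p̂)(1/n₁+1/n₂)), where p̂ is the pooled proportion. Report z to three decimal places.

z = -0.817

p̂₁ = 1102/3967 ≈ 0.27779, p̂₂ = 1233/4313 ≈ 0.28588.
Pooled p̂ = (1102+1233)/(3967+4313) = 2335/8280 = 0.28200.
SE = √(p̂(1−p̂)(1/n₁+1/n₂)) = √(0.28200·0.71800·0.000483937) = √(9.79866e-05) = 0.00990.
z = (0.27779 − 0.28588)/0.00990 = -0.00809/0.00990 = -0.817.
p-value = 2·P(Z > 0.817) ≈ 0.4139; since p > α = 0.01, fail to reject H₀.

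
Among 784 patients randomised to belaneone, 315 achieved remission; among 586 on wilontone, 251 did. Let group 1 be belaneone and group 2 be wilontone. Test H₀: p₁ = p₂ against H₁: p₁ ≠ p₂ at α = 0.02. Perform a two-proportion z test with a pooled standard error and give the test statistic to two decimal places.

p̂₁ = 315/784 = 0.4018, p̂₂ = 251/586 = 0.4283.
Pooled p̂ = (315+251)/(784+586) = 566/1370 = 0.4131.
SE = √(p̂(1−p̂)(1/n₁+1/n₂)) = √(0.4131·0.5869·0.00298199) = √(0.000723) = 0.0269.
z = (0.4018 − 0.4283)/0.0269 = -0.0265/0.0269 = -0.99.
Two-sided p-value ≈ 2·Φ(−0.987) = 0.3236. With α = 0.02, fail to reject H₀.

z = -0.99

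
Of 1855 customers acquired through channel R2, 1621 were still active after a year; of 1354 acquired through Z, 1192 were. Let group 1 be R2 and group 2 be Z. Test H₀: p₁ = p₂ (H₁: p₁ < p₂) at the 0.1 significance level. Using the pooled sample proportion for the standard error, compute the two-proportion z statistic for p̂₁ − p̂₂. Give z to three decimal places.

p̂₁ = 1621/1855 ≈ 0.87385, p̂₂ = 1192/1354 ≈ 0.88035.
Pooled p̂ = (1621+1192)/(1855+1354) = 2813/3209 = 0.87660.
SE = √(0.108175 × 0.00127764) = 0.01176.
z = (0.87385 − 0.88035)/0.01176 = -0.00650/0.01176 = -0.553.
p-value = P(Z < -0.553) ≈ 0.2902. With α = 0.1, fail to reject H₀.

z = -0.553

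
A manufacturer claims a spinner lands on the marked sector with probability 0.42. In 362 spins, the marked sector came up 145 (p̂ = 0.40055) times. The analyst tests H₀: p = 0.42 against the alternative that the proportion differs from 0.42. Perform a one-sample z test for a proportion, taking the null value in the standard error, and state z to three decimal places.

z = -0.750

p̂ = 145/362 = 0.40055.
Under H₀, SE = √(0.42·0.58/362) = √(0.000672928) = 0.02594.
z = (0.40055 − 0.42)/0.02594 = -0.01945/0.02594 = -0.750.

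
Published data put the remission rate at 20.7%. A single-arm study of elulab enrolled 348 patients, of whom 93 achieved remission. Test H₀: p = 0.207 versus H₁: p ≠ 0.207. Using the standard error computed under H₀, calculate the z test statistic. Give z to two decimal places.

p̂ = 93/348 ≈ 0.2672.
Standard error under H₀: √(0.207×0.793/348) = 0.0217.
z = (0.2672 − 0.207)/0.0217 = 0.0602/0.0217 = 2.77.
Two-sided p-value ≈ 2·Φ(−2.774) = 0.0055.

z = 2.77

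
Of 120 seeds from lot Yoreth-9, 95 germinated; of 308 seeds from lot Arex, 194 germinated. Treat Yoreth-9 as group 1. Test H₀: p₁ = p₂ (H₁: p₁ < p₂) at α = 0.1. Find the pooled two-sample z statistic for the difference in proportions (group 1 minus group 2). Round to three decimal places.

z = 3.211

p̂₁ = 95/120 = 0.79167, p̂₂ = 194/308 = 0.62987.
Pooled p̂ = (95+194)/(120+308) = 289/428 = 0.67523.
SE = √(0.219293 × 0.0115801) = 0.05039.
z = (0.79167 − 0.62987)/0.05039 = 0.16180/0.05039 = 3.211.
p-value = P(Z < 3.211) ≈ 0.9993. With α = 0.1, fail to reject H₀.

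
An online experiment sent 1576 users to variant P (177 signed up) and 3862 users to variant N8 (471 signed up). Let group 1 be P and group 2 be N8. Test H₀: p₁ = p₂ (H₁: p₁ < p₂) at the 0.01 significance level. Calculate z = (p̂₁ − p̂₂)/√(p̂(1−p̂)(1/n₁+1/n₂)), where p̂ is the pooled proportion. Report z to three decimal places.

z = -0.996

p̂₁ = 177/1576 = 0.112310, p̂₂ = 471/3862 = 0.121958.
Pooled p̂ = (177+471)/(1576+3862) = 648/5438 = 0.119161.
SE = √(p̂(1−p̂)(1/n₁+1/n₂)) = √(0.119161·0.880839·0.000893451) = √(9.37784e-05) = 0.009684.
z = (0.112310 − 0.121958)/0.009684 = -0.009648/0.009684 = -0.996.
p-value = P(Z < -0.996) ≈ 0.1596, so at α = 0.01 we fail to reject H₀.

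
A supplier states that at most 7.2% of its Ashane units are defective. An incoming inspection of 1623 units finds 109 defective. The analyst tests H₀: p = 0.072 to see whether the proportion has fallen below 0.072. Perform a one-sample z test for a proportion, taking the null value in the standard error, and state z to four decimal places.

p̂ = 109/1623 = 0.067160.
SE = √(p₀(1−p₀)/n) = √(0.066816/1623) = 0.006416.
z = (0.067160 − 0.072)/0.006416 = -0.004840/0.006416 = -0.7544.
p-value = P(Z < -0.754) ≈ 0.2253.

z = -0.7544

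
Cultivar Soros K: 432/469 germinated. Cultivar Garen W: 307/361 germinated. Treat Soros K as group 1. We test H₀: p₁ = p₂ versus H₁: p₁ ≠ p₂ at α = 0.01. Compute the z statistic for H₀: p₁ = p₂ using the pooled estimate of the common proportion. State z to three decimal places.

p̂₁ = 432/469 ≈ 0.921109, p̂₂ = 307/361 ≈ 0.850416.
Pooled p̂ = (432+307)/(469+361) = 739/830 = 0.890361.
SE = √(0.0976179 × 0.00490228) = 0.021876.
z = (0.921109 − 0.850416)/0.021876 = 0.070693/0.021876 = 3.232.
Two-sided p-value ≈ 2·Φ(−3.232) = 0.0012. With α = 0.01, reject H₀.

z = 3.232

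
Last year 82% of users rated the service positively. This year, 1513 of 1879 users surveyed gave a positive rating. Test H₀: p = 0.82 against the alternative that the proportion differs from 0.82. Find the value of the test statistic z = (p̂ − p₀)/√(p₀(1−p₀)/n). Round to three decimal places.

z = -1.668

p̂ = 1513/1879 ≈ 0.80522.
Under H₀, SE = √(0.82·0.18/1879) = √(7.85524e-05) = 0.00886.
z = (0.80522 − 0.82)/0.00886 = -0.01478/0.00886 = -1.668.
Two-sided p-value ≈ 2·Φ(−1.668) = 0.0953.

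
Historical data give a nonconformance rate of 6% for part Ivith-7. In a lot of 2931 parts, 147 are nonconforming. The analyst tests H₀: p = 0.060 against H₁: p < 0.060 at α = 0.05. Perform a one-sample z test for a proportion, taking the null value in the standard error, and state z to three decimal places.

p̂ = 147/2931 = 0.0501535.
Standard error under H₀: √(0.06×0.94/2931) = 0.0043866.
z = (0.0501535 − 0.06)/0.0043866 = -0.0098465/0.0043866 = -2.245.
p-value = P(Z < -2.245) ≈ 0.0124, so at α = 0.05 we reject H₀.

z = -2.245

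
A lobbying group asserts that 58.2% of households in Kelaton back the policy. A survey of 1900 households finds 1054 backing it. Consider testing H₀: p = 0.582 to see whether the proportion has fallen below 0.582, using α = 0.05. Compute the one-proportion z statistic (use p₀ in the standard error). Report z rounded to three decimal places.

p̂ = 1054/1900 ≈ 0.554737.
Standard error under H₀: √(0.582×0.418/1900) = 0.011315.
z = (0.554737 − 0.582)/0.011315 = -0.027263/0.011315 = -2.409.
p-value = P(Z < -2.409) ≈ 0.0080. With α = 0.05, reject H₀.

z = -2.409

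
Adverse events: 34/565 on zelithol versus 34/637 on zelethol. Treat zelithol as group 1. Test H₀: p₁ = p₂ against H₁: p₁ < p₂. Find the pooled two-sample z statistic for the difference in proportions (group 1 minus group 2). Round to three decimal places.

z = 0.509

p̂₁ = 34/565 ≈ 0.06018, p̂₂ = 34/637 ≈ 0.05338.
Pooled p̂ = (34+34)/(565+637) = 68/1202 = 0.05657.
SE = √(p̂(1−p̂)(1/n₁+1/n₂)) = √(0.05657·0.94343·0.00333977) = √(0.00017825) = 0.01335.
z = (0.06018 − 0.05338)/0.01335 = 0.00680/0.01335 = 0.509.
p-value = P(Z < 0.509) ≈ 0.6948.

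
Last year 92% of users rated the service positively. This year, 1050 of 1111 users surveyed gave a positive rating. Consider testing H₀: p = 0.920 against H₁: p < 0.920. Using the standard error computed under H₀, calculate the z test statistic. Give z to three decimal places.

z = 3.083

p̂ = 1050/1111 = 0.945095.
Under H₀, SE = √(0.92·0.08/1111) = √(6.62466e-05) = 0.008139.
z = (0.945095 − 0.92)/0.008139 = 0.025095/0.008139 = 3.083.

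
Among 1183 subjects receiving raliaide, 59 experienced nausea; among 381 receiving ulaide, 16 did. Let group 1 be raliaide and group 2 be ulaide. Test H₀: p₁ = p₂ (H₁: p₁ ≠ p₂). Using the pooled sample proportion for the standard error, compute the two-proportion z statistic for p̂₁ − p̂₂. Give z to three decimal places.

z = 0.626

p̂₁ = 59/1183 = 0.04987, p̂₂ = 16/381 = 0.04199.
Pooled p̂ = (59+16)/(1183+381) = 75/1564 = 0.04795.
SE = √(0.0456544 × 0.00346998) = 0.01259.
z = (0.04987 − 0.04199)/0.01259 = 0.00788/0.01259 = 0.626.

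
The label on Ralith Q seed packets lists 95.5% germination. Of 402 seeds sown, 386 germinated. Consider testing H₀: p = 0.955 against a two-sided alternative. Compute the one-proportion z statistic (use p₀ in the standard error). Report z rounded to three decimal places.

z = 0.503

p̂ = 386/402 = 0.96020.
SE = √(p₀(1−p₀)/n) = √(0.042975/402) = 0.01034.
z = (0.96020 − 0.955)/0.01034 = 0.00520/0.01034 = 0.503.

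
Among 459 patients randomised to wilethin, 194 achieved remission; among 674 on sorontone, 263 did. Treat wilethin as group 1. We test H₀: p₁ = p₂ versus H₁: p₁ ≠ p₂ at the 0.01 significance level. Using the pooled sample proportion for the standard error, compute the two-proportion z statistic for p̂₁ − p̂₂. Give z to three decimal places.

z = 1.093

p̂₁ = 194/459 ≈ 0.42266, p̂₂ = 263/674 ≈ 0.39021.
Pooled p̂ = (194+263)/(459+674) = 457/1133 = 0.40335.
SE = √(0.24066 × 0.00366233) = 0.02969.
z = (0.42266 − 0.39021)/0.02969 = 0.03245/0.02969 = 1.093.
Two-sided p-value ≈ 2·Φ(−1.093) = 0.2744, so at α = 0.01 we fail to reject H₀.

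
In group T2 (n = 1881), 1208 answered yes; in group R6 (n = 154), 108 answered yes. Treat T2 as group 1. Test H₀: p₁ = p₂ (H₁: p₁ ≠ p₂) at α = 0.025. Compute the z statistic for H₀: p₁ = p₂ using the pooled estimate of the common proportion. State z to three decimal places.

p̂₁ = 1208/1881 = 0.64221, p̂₂ = 108/154 = 0.70130.
Pooled p̂ = (1208+108)/(1881+154) = 1316/2035 = 0.64668.
SE = √(0.228484 × 0.00702514) = 0.04006.
z = (0.64221 − 0.70130)/0.04006 = -0.05909/0.04006 = -1.475.
Two-sided p-value ≈ 2·Φ(−1.475) = 0.1403, so at α = 0.025 we fail to reject H₀.

z = -1.475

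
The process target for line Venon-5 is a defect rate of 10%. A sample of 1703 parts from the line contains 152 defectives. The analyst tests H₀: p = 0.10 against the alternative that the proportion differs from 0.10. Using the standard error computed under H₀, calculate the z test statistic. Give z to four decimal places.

z = -1.4782

p̂ = 152/1703 = 0.08925426.
SE = √(p₀(1−p₀)/n) = √(0.09/1703) = 0.00726966.
z = (0.08925426 − 0.1)/0.00726966 = -0.01074574/0.00726966 = -1.4782.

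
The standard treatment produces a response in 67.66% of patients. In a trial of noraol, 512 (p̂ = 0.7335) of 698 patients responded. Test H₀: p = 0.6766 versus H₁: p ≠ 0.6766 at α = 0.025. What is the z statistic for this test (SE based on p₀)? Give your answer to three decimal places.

p̂ = 512/698 ≈ 0.733524.
Under H₀, SE = √(0.6766·0.3234/698) = √(0.000313485) = 0.017706.
z = (0.733524 − 0.6766)/0.017706 = 0.056924/0.017706 = 3.215.
Two-sided p-value ≈ 2·Φ(−3.215) = 0.0013, so at α = 0.025 we reject H₀.

z = 3.215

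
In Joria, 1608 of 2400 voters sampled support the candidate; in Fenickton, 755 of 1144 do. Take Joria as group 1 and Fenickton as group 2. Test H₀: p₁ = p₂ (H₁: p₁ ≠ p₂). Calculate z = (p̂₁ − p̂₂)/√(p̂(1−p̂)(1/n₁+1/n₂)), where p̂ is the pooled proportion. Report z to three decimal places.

p̂₁ = 1608/2400 = 0.670000, p̂₂ = 755/1144 = 0.659965.
Pooled p̂ = (1608+755)/(2400+1144) = 2363/3544 = 0.666761.
SE = √(p̂(1−p̂)(1/n₁+1/n₂)) = √(0.666761·0.333239·0.00129079) = √(0.000286802) = 0.016935.
z = (0.670000 − 0.659965)/0.016935 = 0.010035/0.016935 = 0.593.
p-value = 2·P(Z > 0.593) ≈ 0.5535.

z = 0.593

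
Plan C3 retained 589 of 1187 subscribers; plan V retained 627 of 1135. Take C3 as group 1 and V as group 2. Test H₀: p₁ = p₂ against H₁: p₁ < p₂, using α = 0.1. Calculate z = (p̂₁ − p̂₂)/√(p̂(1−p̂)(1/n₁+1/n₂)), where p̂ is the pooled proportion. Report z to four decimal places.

z = -2.7112

p̂₁ = 589/1187 = 0.496209, p̂₂ = 627/1135 = 0.552423.
Pooled p̂ = (589+627)/(1187+1135) = 1216/2322 = 0.523686.
SE = √(0.249439 × 0.00172352) = 0.020734.
z = (0.496209 − 0.552423)/0.020734 = -0.056214/0.020734 = -2.7112.
p-value = P(Z < -2.711) ≈ 0.0034; since p < α = 0.1, reject H₀.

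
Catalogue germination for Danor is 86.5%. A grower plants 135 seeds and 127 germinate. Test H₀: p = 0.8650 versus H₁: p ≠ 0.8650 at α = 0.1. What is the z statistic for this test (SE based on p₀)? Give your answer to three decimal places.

z = 2.575

p̂ = 127/135 = 0.94074.
Standard error under H₀: √(0.865×0.135/135) = 0.02941.
z = (0.94074 − 0.865)/0.02941 = 0.07574/0.02941 = 2.575.
p-value = 2·P(Z > 2.575) ≈ 0.0100. With α = 0.1, reject H₀.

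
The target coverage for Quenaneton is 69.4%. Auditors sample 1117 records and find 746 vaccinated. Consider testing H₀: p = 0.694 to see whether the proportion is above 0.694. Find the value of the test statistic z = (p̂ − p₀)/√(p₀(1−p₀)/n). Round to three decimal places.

p̂ = 746/1117 = 0.66786.
Standard error under H₀: √(0.694×0.306/1117) = 0.01379.
z = (0.66786 − 0.694)/0.01379 = -0.02614/0.01379 = -1.896.
p-value = P(Z > -1.896) ≈ 0.9710.

z = -1.896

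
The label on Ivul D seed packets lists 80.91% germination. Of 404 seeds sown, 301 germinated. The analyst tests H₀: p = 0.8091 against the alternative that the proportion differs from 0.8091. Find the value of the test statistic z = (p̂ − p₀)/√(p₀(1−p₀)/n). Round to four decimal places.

z = -3.2757

p̂ = 301/404 ≈ 0.745050.
Standard error under H₀: √(0.8091×0.1909/404) = 0.019553.
z = (0.745050 − 0.8091)/0.019553 = -0.064050/0.019553 = -3.2757.
Two-sided p-value ≈ 2·Φ(−3.276) = 0.0011.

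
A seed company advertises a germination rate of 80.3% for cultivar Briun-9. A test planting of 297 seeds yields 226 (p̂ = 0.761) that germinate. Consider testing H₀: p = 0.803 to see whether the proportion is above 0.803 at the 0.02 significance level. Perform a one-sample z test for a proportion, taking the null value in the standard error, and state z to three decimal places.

p̂ = 226/297 = 0.76094.
Standard error under H₀: √(0.803×0.197/297) = 0.02308.
z = (0.76094 − 0.803)/0.02308 = -0.04206/0.02308 = -1.822.
p-value = P(Z > -1.822) ≈ 0.9658. With α = 0.02, fail to reject H₀.

z = -1.822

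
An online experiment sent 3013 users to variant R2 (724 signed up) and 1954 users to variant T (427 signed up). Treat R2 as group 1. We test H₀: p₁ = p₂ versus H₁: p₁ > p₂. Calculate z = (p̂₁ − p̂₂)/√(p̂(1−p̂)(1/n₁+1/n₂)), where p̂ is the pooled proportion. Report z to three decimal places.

p̂₁ = 724/3013 = 0.240292, p̂₂ = 427/1954 = 0.218526.
Pooled p̂ = (724+427)/(3013+1954) = 1151/4967 = 0.231729.
SE = √(0.178031 × 0.000843666) = 0.012256.
z = (0.240292 − 0.218526)/0.012256 = 0.021766/0.012256 = 1.776.
p-value = P(Z > 1.776) ≈ 0.0379.

z = 1.776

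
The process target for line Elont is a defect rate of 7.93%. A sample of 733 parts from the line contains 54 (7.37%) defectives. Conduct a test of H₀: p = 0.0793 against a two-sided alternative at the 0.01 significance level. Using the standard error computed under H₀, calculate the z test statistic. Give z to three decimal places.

z = -0.564

p̂ = 54/733 = 0.07367.
Under H₀, SE = √(0.0793·0.9207/733) = √(9.96064e-05) = 0.00998.
z = (0.07367 − 0.0793)/0.00998 = -0.00563/0.00998 = -0.564.
Two-sided p-value ≈ 2·Φ(−0.564) = 0.5727; since p > α = 0.01, fail to reject H₀.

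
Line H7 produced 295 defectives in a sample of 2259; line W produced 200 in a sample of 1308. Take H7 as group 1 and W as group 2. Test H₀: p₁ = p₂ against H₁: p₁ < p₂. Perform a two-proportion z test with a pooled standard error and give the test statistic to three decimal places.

z = -1.858

p̂₁ = 295/2259 = 0.13059, p̂₂ = 200/1308 = 0.15291.
Pooled p̂ = (295+200)/(2259+1308) = 495/3567 = 0.13877.
SE = √(0.119514 × 0.0012072) = 0.01201.
z = (0.13059 − 0.15291)/0.01201 = -0.02232/0.01201 = -1.858.
p-value = P(Z < -1.858) ≈ 0.0316.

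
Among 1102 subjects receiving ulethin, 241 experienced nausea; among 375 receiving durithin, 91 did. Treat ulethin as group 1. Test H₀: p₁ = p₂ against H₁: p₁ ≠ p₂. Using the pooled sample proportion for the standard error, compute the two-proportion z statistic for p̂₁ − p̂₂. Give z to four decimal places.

p̂₁ = 241/1102 ≈ 0.2186933, p̂₂ = 91/375 ≈ 0.2426667.
Pooled p̂ = (241+91)/(1102+375) = 332/1477 = 0.2247800.
SE = √(p̂(1−p̂)(1/n₁+1/n₂)) = √(0.2247800·0.7752200·0.00357411) = √(0.000622802) = 0.0249560.
z = (0.2186933 − 0.2426667)/0.0249560 = -0.0239734/0.0249560 = -0.9606.

z = -0.9606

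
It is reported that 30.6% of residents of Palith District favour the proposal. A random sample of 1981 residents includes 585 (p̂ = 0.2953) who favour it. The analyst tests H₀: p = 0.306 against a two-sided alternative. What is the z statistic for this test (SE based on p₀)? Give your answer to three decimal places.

z = -1.033

p̂ = 585/1981 ≈ 0.29531.
SE = √(p₀(1−p₀)/n) = √(0.21236/1981) = 0.01035.
z = (0.29531 − 0.306)/0.01035 = -0.01069/0.01035 = -1.033.
p-value = 2·P(Z > 1.033) ≈ 0.3016.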